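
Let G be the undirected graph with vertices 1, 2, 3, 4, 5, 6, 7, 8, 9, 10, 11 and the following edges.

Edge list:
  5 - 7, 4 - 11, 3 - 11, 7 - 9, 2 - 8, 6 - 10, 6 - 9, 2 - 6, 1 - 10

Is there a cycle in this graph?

No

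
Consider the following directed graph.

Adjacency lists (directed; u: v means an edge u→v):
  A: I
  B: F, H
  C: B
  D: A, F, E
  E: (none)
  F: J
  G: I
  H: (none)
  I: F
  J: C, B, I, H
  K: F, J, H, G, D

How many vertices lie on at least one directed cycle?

A vertex is on a directed cycle iff it belongs to a strongly connected component of size ≥ 2 (or has a self-loop).
The vertices on cycles are {B, C, F, I, J} — 5 in total.

5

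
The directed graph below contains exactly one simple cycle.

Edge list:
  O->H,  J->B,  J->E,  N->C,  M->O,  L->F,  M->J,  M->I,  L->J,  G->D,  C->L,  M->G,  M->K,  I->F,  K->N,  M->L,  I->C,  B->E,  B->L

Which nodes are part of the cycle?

B, J, L

DFS with gray/black marking from J:
J gray
  E gray
  E black
  B gray
    B→E: E black — skip
    L gray
      F gray
      F black
      L→J: J is gray → back edge
Back edge closes the cycle J → B → L → J; its vertices are {B, J, L}.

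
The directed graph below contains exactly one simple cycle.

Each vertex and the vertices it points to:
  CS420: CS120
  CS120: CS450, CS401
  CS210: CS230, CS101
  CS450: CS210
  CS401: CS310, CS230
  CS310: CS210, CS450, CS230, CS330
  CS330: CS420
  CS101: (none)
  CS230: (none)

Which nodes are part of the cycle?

CS120, CS310, CS330, CS401, CS420

DFS with gray/black marking from CS420:
CS420 gray
  CS120 gray
    CS450 gray
      CS210 gray
        CS230 gray
        CS230 black
        CS101 gray
        CS101 black
      CS210 black
    CS450 black
    CS401 gray
      CS310 gray
        CS310→CS210: CS210 black — skip
        CS310→CS450: CS450 black — skip
        CS310→CS230: CS230 black — skip
        CS330 gray
          CS330→CS420: CS420 is gray → back edge
Back edge closes the cycle CS420 → CS120 → CS401 → CS310 → CS330 → CS420; its vertices are {CS120, CS310, CS330, CS401, CS420}.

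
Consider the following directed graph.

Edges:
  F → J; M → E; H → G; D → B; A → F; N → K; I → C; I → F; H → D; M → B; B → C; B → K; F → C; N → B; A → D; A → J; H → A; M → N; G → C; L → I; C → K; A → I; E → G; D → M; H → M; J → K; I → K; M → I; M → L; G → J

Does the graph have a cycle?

No

DFS with white/gray/black marking, starting from K:
K gray
K black
A gray
  J gray
    J→K: K black — skip
  J black
  D gray
    M gray
      N gray
        B gray
          B→K: K black — skip
          C gray
            C→K: K black — skip
          C black
        B black
        N→K: K black — skip
      N black
      L gray
        I gray
          I→C: C black — skip
          F gray
            F→C: C black — skip
            F→J: J black — skip
          F black
          I→K: K black — skip
        I black
      L black
      M→I: I black — skip
      M→B: B black — skip
      E gray
        G gray
          G→C: C black — skip
          G→J: J black — skip
        G black
      E black
    M black
    D→B: B black — skip
  D black
  A→F: F black — skip
  A→I: I black — skip
A black
H gray
  H→A: A black — skip
  H→M: M black — skip
  H→G: G black — skip
  H→D: D black — skip
H black
Every edge goes to a white or black vertex — no back edge, so the graph is acyclic.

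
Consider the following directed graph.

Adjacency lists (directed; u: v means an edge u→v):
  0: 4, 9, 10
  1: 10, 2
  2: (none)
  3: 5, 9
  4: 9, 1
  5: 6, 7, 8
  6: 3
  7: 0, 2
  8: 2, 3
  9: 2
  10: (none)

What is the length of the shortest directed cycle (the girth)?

For each vertex v, BFS finds the shortest path from v back to v.
The shortest such closed walk is 3 → 5 → 6 → 3, length 3.

3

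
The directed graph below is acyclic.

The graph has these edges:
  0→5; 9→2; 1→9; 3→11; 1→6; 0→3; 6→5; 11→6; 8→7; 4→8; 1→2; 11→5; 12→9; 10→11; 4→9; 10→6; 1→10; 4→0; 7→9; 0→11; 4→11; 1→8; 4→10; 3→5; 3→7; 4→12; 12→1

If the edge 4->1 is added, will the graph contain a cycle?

No

Adding 4→1 creates a cycle iff 1 can already reach 4.
Explore from 1: no path reaches 4. The graph stays acyclic.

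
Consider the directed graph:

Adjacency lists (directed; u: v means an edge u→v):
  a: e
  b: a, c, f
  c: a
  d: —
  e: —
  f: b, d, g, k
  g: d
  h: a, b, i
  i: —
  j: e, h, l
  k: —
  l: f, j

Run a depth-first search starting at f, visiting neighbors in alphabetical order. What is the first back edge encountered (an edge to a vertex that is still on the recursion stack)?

b->f

DFS from f (visiting neighbors in alphabetical order); mark gray on enter, black on exit:
f gray
  b gray
    a gray
      e gray
      e black
    a black
    c gray
      c→a: a black — skip
    c black
    b→f: f is gray → back edge
First back edge: b → f.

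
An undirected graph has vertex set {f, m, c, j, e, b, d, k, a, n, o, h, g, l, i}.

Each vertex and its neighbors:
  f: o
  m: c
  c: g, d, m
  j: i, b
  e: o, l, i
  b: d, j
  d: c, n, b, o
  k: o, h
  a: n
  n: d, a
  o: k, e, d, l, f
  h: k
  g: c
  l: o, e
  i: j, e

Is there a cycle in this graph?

Yes

DFS, tracking each vertex's parent; an edge to a visited non-parent vertex closes a cycle.
Start from j:
visit j (parent –)
  visit i (parent j)
    i–j: parent, skip
    visit e (parent i)
      visit o (parent e)
        visit k (parent o)
          k–o: parent, skip
          visit h (parent k)
            h–k: parent, skip
        o–e: parent, skip
        visit d (parent o)
          visit c (parent d)
            visit g (parent c)
              g–c: parent, skip
            c–d: parent, skip
            visit m (parent c)
              m–c: parent, skip
          visit n (parent d)
            n–d: parent, skip
            visit a (parent n)
              a–n: parent, skip
          visit b (parent d)
            b–d: parent, skip
            b–j: j visited and ≠ parent → cycle
Cycle: j – i – e – o – d – b – j.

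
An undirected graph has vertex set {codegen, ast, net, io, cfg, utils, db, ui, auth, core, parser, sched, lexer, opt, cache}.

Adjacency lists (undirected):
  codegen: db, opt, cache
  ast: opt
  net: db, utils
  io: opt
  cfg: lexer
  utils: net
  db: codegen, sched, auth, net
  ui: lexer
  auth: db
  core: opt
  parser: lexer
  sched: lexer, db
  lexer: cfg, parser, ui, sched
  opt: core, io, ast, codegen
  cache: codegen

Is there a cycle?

No

DFS, tracking each vertex's parent; an edge to a visited non-parent vertex closes a cycle.
Start from cfg:
visit cfg (parent –)
  visit lexer (parent cfg)
    lexer–cfg: parent, skip
    visit parser (parent lexer)
      parser–lexer: parent, skip
    visit ui (parent lexer)
      ui–lexer: parent, skip
    visit sched (parent lexer)
      sched–lexer: parent, skip
      visit db (parent sched)
        visit codegen (parent db)
          codegen–db: parent, skip
          visit opt (parent codegen)
            visit core (parent opt)
              core–opt: parent, skip
            visit io (parent opt)
              io–opt: parent, skip
            visit ast (parent opt)
              ast–opt: parent, skip
            opt–codegen: parent, skip
          visit cache (parent codegen)
            cache–codegen: parent, skip
        db–sched: parent, skip
        visit auth (parent db)
          auth–db: parent, skip
        visit net (parent db)
          net–db: parent, skip
          visit utils (parent net)
            utils–net: parent, skip
No non-parent visited neighbor found — the graph is a forest.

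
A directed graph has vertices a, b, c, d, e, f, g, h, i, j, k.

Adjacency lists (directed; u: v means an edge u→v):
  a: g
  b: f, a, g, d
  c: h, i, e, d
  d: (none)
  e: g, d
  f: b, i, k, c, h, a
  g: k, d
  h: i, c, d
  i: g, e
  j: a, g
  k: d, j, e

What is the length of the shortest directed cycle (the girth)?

For each vertex v, BFS finds the shortest path from v back to v.
The shortest such closed walk is f → b → f, length 2.

2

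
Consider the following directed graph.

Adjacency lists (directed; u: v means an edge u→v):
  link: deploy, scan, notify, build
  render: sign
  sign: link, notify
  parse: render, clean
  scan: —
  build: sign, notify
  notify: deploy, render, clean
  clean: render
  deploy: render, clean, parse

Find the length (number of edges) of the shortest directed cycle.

For each vertex v, BFS finds the shortest path from v back to v.
The shortest such closed walk is sign → notify → render → sign, length 3.

3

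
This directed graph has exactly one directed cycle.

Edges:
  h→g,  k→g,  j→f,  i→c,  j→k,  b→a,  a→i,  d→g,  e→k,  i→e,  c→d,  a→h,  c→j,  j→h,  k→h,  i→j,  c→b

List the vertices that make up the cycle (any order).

DFS with gray/black marking from i:
i gray
  j gray
    f gray
    f black
    h gray
      g gray
      g black
    h black
    k gray
      k→h: h black — skip
      k→g: g black — skip
    k black
  j black
  c gray
    c→j: j black — skip
    d gray
      d→g: g black — skip
    d black
    b gray
      a gray
        a→i: i is gray → back edge
Back edge closes the cycle i → c → b → a → i; its vertices are {a, b, c, i}.

a, b, c, i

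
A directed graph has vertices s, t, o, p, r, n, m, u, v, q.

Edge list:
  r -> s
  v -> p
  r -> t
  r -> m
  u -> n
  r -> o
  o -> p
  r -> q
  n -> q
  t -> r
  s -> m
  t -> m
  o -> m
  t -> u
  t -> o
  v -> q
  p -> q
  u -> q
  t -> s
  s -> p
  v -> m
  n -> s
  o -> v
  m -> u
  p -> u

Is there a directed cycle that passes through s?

s is on a cycle iff s can reach itself via ≥1 edge.
s → p → u → n → s — yes.

Yes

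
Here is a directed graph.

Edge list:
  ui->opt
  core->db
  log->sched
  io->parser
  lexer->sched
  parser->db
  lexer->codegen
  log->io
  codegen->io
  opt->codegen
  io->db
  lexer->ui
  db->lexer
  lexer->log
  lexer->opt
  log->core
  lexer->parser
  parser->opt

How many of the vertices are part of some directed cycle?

A vertex is on a directed cycle iff it belongs to a strongly connected component of size ≥ 2 (or has a self-loop).
The vertices on cycles are {db, io, ui, log, opt, core, lexer, parser, codegen} — 9 in total.

9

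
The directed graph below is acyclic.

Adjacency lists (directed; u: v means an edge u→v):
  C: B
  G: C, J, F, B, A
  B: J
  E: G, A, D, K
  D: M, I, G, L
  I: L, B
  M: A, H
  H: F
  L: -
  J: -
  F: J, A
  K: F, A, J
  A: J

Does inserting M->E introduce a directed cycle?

Adding M→E creates a cycle iff E can already reach M.
Path from E: E → D → M.
So E → … → M → E is a cycle.

Yes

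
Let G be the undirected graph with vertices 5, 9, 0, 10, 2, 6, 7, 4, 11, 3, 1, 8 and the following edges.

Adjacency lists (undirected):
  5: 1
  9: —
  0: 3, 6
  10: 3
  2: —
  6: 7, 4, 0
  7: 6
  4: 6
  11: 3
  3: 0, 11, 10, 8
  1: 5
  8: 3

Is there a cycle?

DFS, tracking each vertex's parent; an edge to a visited non-parent vertex closes a cycle.
Start from 2:
visit 2 (parent –)
visit 5 (parent –)
  visit 1 (parent 5)
    1–5: parent, skip
visit 9 (parent –)
visit 0 (parent –)
  visit 3 (parent 0)
    3–0: parent, skip
    visit 11 (parent 3)
      11–3: parent, skip
    visit 10 (parent 3)
      10–3: parent, skip
    visit 8 (parent 3)
      8–3: parent, skip
  visit 6 (parent 0)
    visit 7 (parent 6)
      7–6: parent, skip
    visit 4 (parent 6)
      4–6: parent, skip
    6–0: parent, skip
No non-parent visited neighbor found — the graph is a forest.

No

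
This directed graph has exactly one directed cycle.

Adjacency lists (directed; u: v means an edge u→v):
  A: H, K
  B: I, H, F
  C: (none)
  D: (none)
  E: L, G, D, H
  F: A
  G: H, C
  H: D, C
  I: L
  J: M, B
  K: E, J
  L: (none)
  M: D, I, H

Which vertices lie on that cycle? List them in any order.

DFS with gray/black marking from K:
K gray
  E gray
    L gray
    L black
    G gray
      H gray
        D gray
        D black
        C gray
        C black
      H black
      G→C: C black — skip
    G black
    E→D: D black — skip
    E→H: H black — skip
  E black
  J gray
    M gray
      M→D: D black — skip
      I gray
        I→L: L black — skip
      I black
      M→H: H black — skip
    M black
    B gray
      B→I: I black — skip
      B→H: H black — skip
      F gray
        A gray
          A→H: H black — skip
          A→K: K is gray → back edge
Back edge closes the cycle K → J → B → F → A → K; its vertices are {A, B, F, J, K}.

A, B, F, J, K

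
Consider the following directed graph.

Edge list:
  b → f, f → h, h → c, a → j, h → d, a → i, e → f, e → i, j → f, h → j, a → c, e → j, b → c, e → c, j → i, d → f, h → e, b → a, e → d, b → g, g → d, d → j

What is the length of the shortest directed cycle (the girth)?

3

For each vertex v, BFS finds the shortest path from v back to v.
The shortest such closed walk is f → h → j → f, length 3.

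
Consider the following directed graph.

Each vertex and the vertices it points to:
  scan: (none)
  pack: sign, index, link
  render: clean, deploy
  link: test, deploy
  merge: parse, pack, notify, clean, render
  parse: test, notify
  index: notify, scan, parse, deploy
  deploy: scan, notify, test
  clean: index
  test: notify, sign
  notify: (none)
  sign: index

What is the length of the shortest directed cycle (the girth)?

4

For each vertex v, BFS finds the shortest path from v back to v.
The shortest such closed walk is parse → test → sign → index → parse, length 4.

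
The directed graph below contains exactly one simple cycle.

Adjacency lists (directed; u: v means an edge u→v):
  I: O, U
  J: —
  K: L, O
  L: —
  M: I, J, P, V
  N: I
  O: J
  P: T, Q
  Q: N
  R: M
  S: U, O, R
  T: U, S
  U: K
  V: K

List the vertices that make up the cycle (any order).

M, P, R, S, T

DFS with gray/black marking from M:
M gray
  I gray
    O gray
      J gray
      J black
    O black
    U gray
      K gray
        L gray
        L black
        K→O: O black — skip
      K black
    U black
  I black
  M→J: J black — skip
  P gray
    T gray
      T→U: U black — skip
      S gray
        S→U: U black — skip
        S→O: O black — skip
        R gray
          R→M: M is gray → back edge
Back edge closes the cycle M → P → T → S → R → M; its vertices are {M, P, R, S, T}.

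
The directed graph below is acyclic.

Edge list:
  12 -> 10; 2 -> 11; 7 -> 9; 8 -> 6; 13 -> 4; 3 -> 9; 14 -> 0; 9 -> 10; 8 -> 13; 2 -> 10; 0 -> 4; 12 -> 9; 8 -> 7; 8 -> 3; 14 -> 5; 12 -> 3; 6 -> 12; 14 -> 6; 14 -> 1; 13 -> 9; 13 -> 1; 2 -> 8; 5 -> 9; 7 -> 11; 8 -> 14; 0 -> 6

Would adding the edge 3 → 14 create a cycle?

Yes

Adding 3→14 creates a cycle iff 14 can already reach 3.
Path from 14: 14 → 6 → 12 → 3.
So 14 → … → 3 → 14 is a cycle.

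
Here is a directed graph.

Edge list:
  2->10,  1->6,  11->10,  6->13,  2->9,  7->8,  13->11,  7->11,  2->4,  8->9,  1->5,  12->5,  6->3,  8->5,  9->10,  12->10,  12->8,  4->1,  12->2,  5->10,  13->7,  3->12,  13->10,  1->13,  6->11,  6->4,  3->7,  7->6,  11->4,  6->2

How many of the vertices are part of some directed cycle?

A vertex is on a directed cycle iff it belongs to a strongly connected component of size ≥ 2 (or has a self-loop).
The vertices on cycles are {1, 2, 3, 4, 6, 7, 11, 12, 13} — 9 in total.

9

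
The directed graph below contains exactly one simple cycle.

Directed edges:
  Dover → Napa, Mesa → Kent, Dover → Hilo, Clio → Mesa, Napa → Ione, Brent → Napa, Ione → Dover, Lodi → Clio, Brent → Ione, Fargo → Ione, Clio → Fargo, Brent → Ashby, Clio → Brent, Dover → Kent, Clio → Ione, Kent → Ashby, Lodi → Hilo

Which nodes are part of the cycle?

Ione, Napa, Dover

DFS with gray/black marking from Napa:
Napa gray
  Ione gray
    Dover gray
      Hilo gray
      Hilo black
      Dover→Napa: Napa is gray → back edge
Back edge closes the cycle Napa → Ione → Dover → Napa; its vertices are {Ione, Napa, Dover}.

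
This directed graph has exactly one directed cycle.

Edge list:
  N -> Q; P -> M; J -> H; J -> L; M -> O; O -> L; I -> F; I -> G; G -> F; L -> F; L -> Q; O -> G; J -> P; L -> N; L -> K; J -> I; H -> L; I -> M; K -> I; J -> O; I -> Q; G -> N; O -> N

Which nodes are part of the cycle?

I, K, L, M, O

DFS with gray/black marking from I:
I gray
  G gray
    F gray
    F black
    N gray
      Q gray
      Q black
    N black
  G black
  I→F: F black — skip
  M gray
    O gray
      L gray
        L→F: F black — skip
        L→Q: Q black — skip
        K gray
          K→I: I is gray → back edge
Back edge closes the cycle I → M → O → L → K → I; its vertices are {I, K, L, M, O}.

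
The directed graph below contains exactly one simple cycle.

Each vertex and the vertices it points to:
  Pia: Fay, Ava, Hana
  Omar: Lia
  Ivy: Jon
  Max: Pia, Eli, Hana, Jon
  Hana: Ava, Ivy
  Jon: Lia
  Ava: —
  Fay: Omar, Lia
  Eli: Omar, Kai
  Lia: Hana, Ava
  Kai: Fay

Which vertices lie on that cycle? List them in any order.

DFS with gray/black marking from Hana:
Hana gray
  Ava gray
  Ava black
  Ivy gray
    Jon gray
      Lia gray
        Lia→Hana: Hana is gray → back edge
Back edge closes the cycle Hana → Ivy → Jon → Lia → Hana; its vertices are {Ivy, Jon, Lia, Hana}.

Ivy, Jon, Lia, Hana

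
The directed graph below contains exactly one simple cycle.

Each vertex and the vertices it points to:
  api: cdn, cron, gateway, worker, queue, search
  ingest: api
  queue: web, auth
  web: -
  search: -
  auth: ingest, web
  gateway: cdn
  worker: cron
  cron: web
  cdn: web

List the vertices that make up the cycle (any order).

api, auth, queue, ingest

DFS with gray/black marking from api:
api gray
  cdn gray
    web gray
    web black
  cdn black
  cron gray
    cron→web: web black — skip
  cron black
  gateway gray
    gateway→cdn: cdn black — skip
  gateway black
  worker gray
    worker→cron: cron black — skip
  worker black
  queue gray
    queue→web: web black — skip
    auth gray
      ingest gray
        ingest→api: api is gray → back edge
Back edge closes the cycle api → queue → auth → ingest → api; its vertices are {api, auth, queue, ingest}.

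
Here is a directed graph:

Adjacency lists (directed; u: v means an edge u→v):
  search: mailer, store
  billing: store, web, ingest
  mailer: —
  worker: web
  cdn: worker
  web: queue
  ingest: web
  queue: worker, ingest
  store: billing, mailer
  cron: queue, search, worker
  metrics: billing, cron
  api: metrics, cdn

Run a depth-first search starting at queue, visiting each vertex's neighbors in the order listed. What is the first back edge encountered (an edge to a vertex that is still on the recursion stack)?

web→queue

DFS from queue (visiting each vertex's neighbors in the order listed); mark gray on enter, black on exit:
queue gray
  worker gray
    web gray
      web→queue: queue is gray → back edge
First back edge: web → queue.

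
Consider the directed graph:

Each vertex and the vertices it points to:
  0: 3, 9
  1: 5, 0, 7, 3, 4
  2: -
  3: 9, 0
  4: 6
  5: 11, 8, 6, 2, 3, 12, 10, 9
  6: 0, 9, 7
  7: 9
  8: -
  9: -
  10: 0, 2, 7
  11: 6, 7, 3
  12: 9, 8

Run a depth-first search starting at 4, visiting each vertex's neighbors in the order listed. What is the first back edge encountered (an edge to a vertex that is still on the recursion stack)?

DFS from 4 (visiting each vertex's neighbors in the order listed); mark gray on enter, black on exit:
4 gray
  6 gray
    0 gray
      3 gray
        9 gray
        9 black
        3→0: 0 is gray → back edge
First back edge: 3 → 0.

3→0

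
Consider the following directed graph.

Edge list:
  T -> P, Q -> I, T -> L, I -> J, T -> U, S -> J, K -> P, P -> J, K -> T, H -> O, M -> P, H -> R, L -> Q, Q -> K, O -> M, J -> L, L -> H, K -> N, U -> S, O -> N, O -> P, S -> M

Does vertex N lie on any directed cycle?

No

N lies on a cycle iff there is a path from N back to itself.
Exploring from N, it never reaches itself; equivalently, its strongly connected component is a singleton.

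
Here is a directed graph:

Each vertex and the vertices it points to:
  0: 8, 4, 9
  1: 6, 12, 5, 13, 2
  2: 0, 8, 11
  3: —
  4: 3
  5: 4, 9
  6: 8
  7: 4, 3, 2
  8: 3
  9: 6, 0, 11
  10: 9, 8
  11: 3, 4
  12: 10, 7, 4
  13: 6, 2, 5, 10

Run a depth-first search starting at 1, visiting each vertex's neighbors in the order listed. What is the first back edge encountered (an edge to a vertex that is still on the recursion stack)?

0→9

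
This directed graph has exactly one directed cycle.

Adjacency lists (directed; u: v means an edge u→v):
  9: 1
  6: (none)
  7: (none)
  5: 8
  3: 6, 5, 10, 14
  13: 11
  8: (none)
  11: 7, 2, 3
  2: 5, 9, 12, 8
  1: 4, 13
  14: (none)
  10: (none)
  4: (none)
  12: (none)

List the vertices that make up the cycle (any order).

1, 2, 9, 11, 13

DFS with gray/black marking from 13:
13 gray
  11 gray
    7 gray
    7 black
    2 gray
      5 gray
        8 gray
        8 black
      5 black
      9 gray
        1 gray
          4 gray
          4 black
          1→13: 13 is gray → back edge
Back edge closes the cycle 13 → 11 → 2 → 9 → 1 → 13; its vertices are {1, 2, 9, 11, 13}.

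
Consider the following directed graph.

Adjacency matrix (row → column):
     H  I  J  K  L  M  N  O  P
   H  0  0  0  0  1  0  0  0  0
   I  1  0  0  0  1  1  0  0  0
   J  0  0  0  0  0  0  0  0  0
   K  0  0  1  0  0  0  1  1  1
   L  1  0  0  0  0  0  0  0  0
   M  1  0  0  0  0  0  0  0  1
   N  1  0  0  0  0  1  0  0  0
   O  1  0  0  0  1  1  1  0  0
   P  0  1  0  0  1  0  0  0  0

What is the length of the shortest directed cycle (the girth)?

2

For each vertex v, BFS finds the shortest path from v back to v.
The shortest such closed walk is H → L → H, length 2.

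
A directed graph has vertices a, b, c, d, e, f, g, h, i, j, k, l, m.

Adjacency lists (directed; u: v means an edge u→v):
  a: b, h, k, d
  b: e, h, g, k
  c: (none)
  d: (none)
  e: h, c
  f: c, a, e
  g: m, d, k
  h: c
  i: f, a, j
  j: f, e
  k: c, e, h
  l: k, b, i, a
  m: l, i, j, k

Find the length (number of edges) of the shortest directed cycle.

4

For each vertex v, BFS finds the shortest path from v back to v.
The shortest such closed walk is m → l → b → g → m, length 4.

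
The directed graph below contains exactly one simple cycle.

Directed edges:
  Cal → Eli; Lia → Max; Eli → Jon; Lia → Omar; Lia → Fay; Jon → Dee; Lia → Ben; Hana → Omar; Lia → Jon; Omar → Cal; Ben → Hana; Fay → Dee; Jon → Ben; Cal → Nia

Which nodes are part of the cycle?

Ben, Cal, Eli, Jon, Hana, Omar

DFS with gray/black marking from Omar:
Omar gray
  Cal gray
    Nia gray
    Nia black
    Eli gray
      Jon gray
        Ben gray
          Hana gray
            Hana→Omar: Omar is gray → back edge
Back edge closes the cycle Omar → Cal → Eli → Jon → Ben → Hana → Omar; its vertices are {Ben, Cal, Eli, Jon, Hana, Omar}.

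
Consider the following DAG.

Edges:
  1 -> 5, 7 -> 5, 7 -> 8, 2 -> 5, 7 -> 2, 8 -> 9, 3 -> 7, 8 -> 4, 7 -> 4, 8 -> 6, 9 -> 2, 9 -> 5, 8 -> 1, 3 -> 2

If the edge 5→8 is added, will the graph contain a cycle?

Adding 5→8 creates a cycle iff 8 can already reach 5.
Path from 8: 8 → 1 → 5.
So 8 → … → 5 → 8 is a cycle.

Yes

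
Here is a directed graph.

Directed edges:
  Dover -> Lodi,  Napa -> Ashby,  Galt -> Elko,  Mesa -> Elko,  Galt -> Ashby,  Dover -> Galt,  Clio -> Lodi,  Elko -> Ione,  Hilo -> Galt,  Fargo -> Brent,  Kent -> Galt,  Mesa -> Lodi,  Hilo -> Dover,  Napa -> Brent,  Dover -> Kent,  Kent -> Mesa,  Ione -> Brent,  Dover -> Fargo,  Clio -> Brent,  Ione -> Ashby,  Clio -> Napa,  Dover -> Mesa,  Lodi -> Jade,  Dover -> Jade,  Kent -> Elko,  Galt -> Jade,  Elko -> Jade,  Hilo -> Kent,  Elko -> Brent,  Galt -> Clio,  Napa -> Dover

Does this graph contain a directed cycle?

Yes

DFS with white/gray/black marking, starting from Brent:
Brent gray
Brent black
Clio gray
  Lodi gray
    Jade gray
    Jade black
  Lodi black
  Napa gray
    Ashby gray
    Ashby black
    Napa→Brent: Brent black — skip
    Dover gray
      Kent gray
        Galt gray
          Galt→Clio: Clio is gray → back edge
Back edge found, so a cycle exists: Clio → Napa → Dover → Kent → Galt → Clio.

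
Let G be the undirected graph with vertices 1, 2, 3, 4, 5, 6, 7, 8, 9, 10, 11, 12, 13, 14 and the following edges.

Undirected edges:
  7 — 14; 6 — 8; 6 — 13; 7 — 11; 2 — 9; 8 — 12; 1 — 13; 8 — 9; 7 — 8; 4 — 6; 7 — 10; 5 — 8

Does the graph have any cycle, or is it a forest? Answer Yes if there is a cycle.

No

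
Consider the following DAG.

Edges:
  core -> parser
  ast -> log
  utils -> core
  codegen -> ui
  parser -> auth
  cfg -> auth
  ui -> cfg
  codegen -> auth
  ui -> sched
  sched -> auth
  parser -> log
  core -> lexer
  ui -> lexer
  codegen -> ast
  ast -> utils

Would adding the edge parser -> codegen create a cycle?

Yes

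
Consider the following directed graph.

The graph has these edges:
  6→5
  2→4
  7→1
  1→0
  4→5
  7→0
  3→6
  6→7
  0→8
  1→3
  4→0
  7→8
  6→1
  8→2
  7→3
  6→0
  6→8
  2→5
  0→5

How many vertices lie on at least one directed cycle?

A vertex is on a directed cycle iff it belongs to a strongly connected component of size ≥ 2 (or has a self-loop).
The vertices on cycles are {0, 1, 2, 3, 4, 6, 7, 8} — 8 in total.

8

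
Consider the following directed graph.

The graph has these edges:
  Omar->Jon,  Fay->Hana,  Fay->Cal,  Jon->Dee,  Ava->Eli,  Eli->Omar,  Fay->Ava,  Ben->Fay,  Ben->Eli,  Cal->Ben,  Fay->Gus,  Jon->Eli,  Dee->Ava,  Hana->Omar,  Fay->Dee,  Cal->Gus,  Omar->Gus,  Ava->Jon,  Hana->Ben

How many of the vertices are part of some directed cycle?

9

A vertex is on a directed cycle iff it belongs to a strongly connected component of size ≥ 2 (or has a self-loop).
The vertices on cycles are {Ava, Ben, Cal, Dee, Eli, Fay, Jon, Hana, Omar} — 9 in total.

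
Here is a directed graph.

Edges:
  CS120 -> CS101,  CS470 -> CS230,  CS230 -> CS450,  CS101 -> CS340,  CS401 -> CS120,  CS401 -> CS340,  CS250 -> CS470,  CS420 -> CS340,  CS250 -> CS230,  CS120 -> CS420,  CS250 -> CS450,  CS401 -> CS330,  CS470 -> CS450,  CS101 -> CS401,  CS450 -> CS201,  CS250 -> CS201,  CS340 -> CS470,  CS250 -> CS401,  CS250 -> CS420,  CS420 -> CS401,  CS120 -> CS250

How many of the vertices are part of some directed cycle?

A vertex is on a directed cycle iff it belongs to a strongly connected component of size ≥ 2 (or has a self-loop).
The vertices on cycles are {CS101, CS120, CS250, CS401, CS420} — 5 in total.

5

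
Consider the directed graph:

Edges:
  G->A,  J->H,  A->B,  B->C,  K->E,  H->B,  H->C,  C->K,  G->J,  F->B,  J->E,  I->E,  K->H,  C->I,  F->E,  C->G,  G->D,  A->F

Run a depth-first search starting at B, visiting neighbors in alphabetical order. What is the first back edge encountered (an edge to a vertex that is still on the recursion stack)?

A->B

DFS from B (visiting neighbors in alphabetical order); mark gray on enter, black on exit:
B gray
  C gray
    G gray
      A gray
        A→B: B is gray → back edge
First back edge: A → B.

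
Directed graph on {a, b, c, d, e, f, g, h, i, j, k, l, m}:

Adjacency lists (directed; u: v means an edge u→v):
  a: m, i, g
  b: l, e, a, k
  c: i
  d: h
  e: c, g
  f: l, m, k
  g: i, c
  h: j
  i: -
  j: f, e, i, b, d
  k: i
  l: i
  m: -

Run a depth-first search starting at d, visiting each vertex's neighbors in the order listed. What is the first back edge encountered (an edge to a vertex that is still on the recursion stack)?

j->d

DFS from d (visiting each vertex's neighbors in the order listed); mark gray on enter, black on exit:
d gray
  h gray
    j gray
      f gray
        l gray
          i gray
          i black
        l black
        m gray
        m black
        k gray
          k→i: i black — skip
        k black
      f black
      e gray
        c gray
          c→i: i black — skip
        c black
        g gray
          g→i: i black — skip
          g→c: c black — skip
        g black
      e black
      j→i: i black — skip
      b gray
        b→l: l black — skip
        b→e: e black — skip
        a gray
          a→m: m black — skip
          a→i: i black — skip
          a→g: g black — skip
        a black
        b→k: k black — skip
      b black
      j→d: d is gray → back edge
First back edge: j → d.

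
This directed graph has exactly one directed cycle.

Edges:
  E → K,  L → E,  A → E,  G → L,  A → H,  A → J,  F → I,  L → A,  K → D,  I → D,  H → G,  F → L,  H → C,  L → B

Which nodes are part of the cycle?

A, G, H, L

DFS with gray/black marking from L:
L gray
  E gray
    K gray
      D gray
      D black
    K black
  E black
  A gray
    H gray
      G gray
        G→L: L is gray → back edge
Back edge closes the cycle L → A → H → G → L; its vertices are {A, G, H, L}.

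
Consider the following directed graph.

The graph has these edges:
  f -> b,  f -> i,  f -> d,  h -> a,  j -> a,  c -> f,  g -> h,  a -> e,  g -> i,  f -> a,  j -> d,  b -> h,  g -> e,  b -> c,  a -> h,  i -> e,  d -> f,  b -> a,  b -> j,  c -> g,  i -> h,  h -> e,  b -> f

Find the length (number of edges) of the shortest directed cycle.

For each vertex v, BFS finds the shortest path from v back to v.
The shortest such closed walk is f → d → f, length 2.

2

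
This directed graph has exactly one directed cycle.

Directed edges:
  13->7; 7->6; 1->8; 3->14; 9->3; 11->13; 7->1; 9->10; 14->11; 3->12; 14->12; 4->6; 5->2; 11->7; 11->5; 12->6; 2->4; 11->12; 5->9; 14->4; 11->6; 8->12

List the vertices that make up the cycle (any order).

3, 5, 9, 11, 14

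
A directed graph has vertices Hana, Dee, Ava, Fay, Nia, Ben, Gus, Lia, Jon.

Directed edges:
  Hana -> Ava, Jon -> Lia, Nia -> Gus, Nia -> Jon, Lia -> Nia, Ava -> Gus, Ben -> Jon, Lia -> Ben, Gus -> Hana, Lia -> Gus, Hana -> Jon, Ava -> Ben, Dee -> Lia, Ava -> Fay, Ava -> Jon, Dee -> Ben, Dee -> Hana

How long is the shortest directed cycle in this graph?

For each vertex v, BFS finds the shortest path from v back to v.
The shortest such closed walk is Hana → Ava → Gus → Hana, length 3.

3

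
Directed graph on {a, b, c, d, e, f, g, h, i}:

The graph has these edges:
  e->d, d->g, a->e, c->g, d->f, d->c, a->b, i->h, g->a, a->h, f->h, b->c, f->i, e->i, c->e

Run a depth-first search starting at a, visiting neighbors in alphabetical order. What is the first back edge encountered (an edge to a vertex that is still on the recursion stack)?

DFS from a (visiting neighbors in alphabetical order); mark gray on enter, black on exit:
a gray
  b gray
    c gray
      e gray
        d gray
          d→c: c is gray → back edge
First back edge: d → c.

d->c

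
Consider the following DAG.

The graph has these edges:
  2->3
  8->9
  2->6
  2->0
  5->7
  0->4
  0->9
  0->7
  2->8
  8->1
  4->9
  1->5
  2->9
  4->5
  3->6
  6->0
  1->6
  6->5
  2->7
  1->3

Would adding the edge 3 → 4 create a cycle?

No

Adding 3→4 creates a cycle iff 4 can already reach 3.
Explore from 4: no path reaches 3. The graph stays acyclic.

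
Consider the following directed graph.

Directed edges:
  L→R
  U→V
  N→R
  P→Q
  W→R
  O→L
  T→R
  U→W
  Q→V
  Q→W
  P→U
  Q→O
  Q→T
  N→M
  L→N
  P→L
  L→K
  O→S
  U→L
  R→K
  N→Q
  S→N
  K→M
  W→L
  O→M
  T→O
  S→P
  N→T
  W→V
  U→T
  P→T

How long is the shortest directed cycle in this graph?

4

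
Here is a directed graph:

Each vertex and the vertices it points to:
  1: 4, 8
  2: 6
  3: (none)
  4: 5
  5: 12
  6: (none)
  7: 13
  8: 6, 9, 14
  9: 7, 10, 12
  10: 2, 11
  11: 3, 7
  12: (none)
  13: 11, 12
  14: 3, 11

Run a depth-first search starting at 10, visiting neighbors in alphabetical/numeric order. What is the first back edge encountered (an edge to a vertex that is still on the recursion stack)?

13->11

DFS from 10 (visiting neighbors in alphabetical/numeric order); mark gray on enter, black on exit:
10 gray
  2 gray
    6 gray
    6 black
  2 black
  11 gray
    3 gray
    3 black
    7 gray
      13 gray
        13→11: 11 is gray → back edge
First back edge: 13 → 11.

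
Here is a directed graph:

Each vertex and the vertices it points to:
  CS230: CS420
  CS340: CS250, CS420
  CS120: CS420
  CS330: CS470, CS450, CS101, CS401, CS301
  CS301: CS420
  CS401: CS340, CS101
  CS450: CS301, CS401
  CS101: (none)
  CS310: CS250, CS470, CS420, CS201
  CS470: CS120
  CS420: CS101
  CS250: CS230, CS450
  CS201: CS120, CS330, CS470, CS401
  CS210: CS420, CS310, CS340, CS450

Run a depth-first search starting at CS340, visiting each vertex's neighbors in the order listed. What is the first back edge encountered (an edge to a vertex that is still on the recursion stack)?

DFS from CS340 (visiting each vertex's neighbors in the order listed); mark gray on enter, black on exit:
CS340 gray
  CS250 gray
    CS230 gray
      CS420 gray
        CS101 gray
        CS101 black
      CS420 black
    CS230 black
    CS450 gray
      CS301 gray
        CS301→CS420: CS420 black — skip
      CS301 black
      CS401 gray
        CS401→CS340: CS340 is gray → back edge
First back edge: CS401 → CS340.

CS401→CS340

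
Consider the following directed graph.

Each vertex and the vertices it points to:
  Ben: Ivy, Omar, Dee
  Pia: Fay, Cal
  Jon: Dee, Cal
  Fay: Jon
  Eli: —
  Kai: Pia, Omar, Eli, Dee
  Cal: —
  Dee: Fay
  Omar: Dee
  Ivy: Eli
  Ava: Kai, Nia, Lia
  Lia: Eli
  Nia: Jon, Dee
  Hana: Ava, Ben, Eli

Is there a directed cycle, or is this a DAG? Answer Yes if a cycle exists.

DFS with white/gray/black marking, starting from Hana:
Hana gray
  Ava gray
    Kai gray
      Pia gray
        Fay gray
          Jon gray
            Dee gray
              Dee→Fay: Fay is gray → back edge
Back edge found, so a cycle exists: Fay → Jon → Dee → Fay.

Yes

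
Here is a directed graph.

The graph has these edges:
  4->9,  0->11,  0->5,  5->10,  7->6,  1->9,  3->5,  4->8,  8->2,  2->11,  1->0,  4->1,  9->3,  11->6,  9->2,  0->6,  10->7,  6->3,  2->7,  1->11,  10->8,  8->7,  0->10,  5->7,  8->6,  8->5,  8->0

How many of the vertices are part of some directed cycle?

9

A vertex is on a directed cycle iff it belongs to a strongly connected component of size ≥ 2 (or has a self-loop).
The vertices on cycles are {0, 2, 3, 5, 6, 7, 8, 10, 11} — 9 in total.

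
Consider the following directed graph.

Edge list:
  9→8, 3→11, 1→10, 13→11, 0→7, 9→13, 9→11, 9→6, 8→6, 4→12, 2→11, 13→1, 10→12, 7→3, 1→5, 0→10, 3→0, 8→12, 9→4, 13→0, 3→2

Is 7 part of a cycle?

7 is on a cycle iff 7 can reach itself via ≥1 edge.
7 → 3 → 0 → 7 — yes.

Yes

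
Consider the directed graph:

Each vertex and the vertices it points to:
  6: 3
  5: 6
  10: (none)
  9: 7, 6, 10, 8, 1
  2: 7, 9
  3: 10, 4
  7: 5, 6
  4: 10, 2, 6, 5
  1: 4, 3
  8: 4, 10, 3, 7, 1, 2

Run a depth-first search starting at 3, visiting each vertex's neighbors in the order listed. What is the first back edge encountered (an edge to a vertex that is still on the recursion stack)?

6->3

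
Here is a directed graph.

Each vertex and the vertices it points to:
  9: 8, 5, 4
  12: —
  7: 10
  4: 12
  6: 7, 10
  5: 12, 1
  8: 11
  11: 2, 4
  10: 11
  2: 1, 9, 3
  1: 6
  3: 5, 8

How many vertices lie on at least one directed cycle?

A vertex is on a directed cycle iff it belongs to a strongly connected component of size ≥ 2 (or has a self-loop).
The vertices on cycles are {1, 2, 3, 5, 6, 7, 8, 9, 10, 11} — 10 in total.

10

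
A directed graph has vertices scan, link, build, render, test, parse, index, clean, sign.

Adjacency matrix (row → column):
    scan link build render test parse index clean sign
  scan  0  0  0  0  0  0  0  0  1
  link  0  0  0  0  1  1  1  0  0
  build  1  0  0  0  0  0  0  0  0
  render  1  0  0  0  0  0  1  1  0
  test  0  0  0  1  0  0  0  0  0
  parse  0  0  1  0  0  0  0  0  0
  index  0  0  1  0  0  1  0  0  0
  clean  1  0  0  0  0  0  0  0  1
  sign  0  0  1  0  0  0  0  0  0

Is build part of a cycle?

build is on a cycle iff build can reach itself via ≥1 edge.
build → scan → sign → build — yes.

Yes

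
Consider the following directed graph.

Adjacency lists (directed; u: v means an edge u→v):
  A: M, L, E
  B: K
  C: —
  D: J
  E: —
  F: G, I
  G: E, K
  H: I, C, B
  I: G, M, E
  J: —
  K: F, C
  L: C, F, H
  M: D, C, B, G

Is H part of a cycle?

H lies on a cycle iff there is a path from H back to itself.
Exploring from H, it never reaches itself; equivalently, its strongly connected component is a singleton.

No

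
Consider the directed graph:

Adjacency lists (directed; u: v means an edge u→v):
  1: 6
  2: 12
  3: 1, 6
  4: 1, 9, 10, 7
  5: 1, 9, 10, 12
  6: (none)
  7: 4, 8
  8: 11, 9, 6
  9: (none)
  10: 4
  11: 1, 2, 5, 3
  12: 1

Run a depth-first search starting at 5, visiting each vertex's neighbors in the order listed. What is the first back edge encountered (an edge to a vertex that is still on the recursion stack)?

4→10

DFS from 5 (visiting each vertex's neighbors in the order listed); mark gray on enter, black on exit:
5 gray
  1 gray
    6 gray
    6 black
  1 black
  9 gray
  9 black
  10 gray
    4 gray
      4→1: 1 black — skip
      4→9: 9 black — skip
      4→10: 10 is gray → back edge
First back edge: 4 → 10.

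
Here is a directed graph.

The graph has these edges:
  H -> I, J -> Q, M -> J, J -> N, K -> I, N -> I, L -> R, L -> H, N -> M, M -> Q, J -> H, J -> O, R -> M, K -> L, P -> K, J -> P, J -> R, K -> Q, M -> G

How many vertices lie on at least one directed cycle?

7

A vertex is on a directed cycle iff it belongs to a strongly connected component of size ≥ 2 (or has a self-loop).
The vertices on cycles are {J, K, L, M, N, P, R} — 7 in total.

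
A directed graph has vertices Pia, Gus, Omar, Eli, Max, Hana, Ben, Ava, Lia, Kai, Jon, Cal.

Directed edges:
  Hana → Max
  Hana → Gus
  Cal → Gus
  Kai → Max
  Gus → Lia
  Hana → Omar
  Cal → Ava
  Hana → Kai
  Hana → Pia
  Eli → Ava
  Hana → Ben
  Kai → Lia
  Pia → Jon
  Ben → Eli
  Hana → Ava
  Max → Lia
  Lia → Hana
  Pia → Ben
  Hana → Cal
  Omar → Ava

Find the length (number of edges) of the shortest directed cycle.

3

For each vertex v, BFS finds the shortest path from v back to v.
The shortest such closed walk is Kai → Lia → Hana → Kai, length 3.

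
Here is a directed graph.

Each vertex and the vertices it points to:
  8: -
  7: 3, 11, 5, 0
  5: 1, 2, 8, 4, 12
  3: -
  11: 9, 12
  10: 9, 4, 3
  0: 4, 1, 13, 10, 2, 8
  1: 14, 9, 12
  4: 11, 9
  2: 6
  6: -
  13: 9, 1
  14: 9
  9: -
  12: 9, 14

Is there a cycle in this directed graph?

DFS with white/gray/black marking, starting from 8:
8 gray
8 black
7 gray
  3 gray
  3 black
  11 gray
    9 gray
    9 black
    12 gray
      12→9: 9 black — skip
      14 gray
        14→9: 9 black — skip
      14 black
    12 black
  11 black
  5 gray
    1 gray
      1→14: 14 black — skip
      1→9: 9 black — skip
      1→12: 12 black — skip
    1 black
    2 gray
      6 gray
      6 black
    2 black
    5→8: 8 black — skip
    4 gray
      4→11: 11 black — skip
      4→9: 9 black — skip
    4 black
    5→12: 12 black — skip
  5 black
  0 gray
    0→4: 4 black — skip
    0→1: 1 black — skip
    13 gray
      13→9: 9 black — skip
      13→1: 1 black — skip
    13 black
    10 gray
      10→9: 9 black — skip
      10→4: 4 black — skip
      10→3: 3 black — skip
    10 black
    0→2: 2 black — skip
    0→8: 8 black — skip
  0 black
7 black
Every edge goes to a white or black vertex — no back edge, so the graph is acyclic.

No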